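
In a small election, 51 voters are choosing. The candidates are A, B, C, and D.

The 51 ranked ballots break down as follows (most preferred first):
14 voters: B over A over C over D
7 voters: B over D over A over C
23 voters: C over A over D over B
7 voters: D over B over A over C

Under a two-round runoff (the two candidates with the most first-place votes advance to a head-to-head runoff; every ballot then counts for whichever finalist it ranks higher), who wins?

B

Round 1 first-place votes: A 0, B 21, C 23, D 7. C and B advance.
Runoff: C is ranked above B on 23 ballots, B above C on 28.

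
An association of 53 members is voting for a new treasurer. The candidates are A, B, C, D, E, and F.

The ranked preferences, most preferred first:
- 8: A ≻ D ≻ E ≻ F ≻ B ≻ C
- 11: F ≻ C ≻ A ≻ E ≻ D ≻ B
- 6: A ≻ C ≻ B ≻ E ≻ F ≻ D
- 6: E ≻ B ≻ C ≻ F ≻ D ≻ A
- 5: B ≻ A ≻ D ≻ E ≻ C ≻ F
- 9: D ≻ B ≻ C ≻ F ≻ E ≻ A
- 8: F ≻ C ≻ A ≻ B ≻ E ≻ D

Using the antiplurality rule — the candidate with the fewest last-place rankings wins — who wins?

Last-place votes: A 15, B 11, C 8, D 14, E 0, F 5.

E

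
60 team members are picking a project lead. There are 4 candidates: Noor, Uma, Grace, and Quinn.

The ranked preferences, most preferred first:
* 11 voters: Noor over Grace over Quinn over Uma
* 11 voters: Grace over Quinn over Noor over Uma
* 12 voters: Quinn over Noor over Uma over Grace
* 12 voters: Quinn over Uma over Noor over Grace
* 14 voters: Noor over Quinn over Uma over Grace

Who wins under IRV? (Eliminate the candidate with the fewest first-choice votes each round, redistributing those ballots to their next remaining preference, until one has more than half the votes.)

Round 1: Noor 25, Uma 0, Grace 11, Quinn 24. Uma eliminated.
Round 2: Noor 25, Grace 11, Quinn 24. Grace eliminated.
Round 3: Noor 25, Quinn 35. Quinn has a majority (≥31).

Quinn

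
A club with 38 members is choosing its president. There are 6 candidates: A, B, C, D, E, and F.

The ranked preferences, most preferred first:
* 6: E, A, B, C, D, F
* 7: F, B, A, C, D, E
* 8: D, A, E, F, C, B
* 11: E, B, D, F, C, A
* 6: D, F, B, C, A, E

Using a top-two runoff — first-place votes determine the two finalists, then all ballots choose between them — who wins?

D

Round 1 first-place votes: A 0, B 0, C 0, D 14, E 17, F 7. E and D advance.
Runoff: E is ranked above D on 17 ballots, D above E on 21.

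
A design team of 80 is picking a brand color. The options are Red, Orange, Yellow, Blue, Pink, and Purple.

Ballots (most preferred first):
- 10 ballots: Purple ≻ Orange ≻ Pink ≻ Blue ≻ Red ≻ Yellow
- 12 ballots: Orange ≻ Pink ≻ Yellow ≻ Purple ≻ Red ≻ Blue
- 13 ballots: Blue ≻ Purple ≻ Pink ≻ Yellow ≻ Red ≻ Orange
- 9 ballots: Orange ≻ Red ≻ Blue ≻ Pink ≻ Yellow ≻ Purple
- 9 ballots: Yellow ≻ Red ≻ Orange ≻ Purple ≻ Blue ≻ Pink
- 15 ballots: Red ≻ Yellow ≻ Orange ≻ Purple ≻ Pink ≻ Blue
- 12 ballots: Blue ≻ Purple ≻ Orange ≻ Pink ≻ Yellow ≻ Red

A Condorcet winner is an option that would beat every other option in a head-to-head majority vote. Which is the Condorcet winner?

Orange vs Red: 43–37
Orange vs Yellow: 43–37
Orange vs Blue: 55–25
Orange vs Pink: 67–13
Orange vs Purple: 45–35
Orange beats every other option.

Orange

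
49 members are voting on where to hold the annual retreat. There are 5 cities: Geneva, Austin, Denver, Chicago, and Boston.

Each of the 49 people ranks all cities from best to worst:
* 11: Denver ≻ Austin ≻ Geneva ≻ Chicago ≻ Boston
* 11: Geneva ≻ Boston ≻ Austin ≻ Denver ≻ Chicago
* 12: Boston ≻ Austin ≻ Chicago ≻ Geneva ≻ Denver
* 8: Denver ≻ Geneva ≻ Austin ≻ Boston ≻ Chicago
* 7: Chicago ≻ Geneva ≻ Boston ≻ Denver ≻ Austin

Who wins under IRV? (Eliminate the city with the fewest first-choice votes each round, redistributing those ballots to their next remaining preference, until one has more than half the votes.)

Geneva

Round 1: Geneva 11, Austin 0, Denver 19, Chicago 7, Boston 12. Austin eliminated.
Round 2: Geneva 11, Denver 19, Chicago 7, Boston 12. Chicago eliminated.
Round 3: Geneva 18, Denver 19, Boston 12. Boston eliminated.
Round 4: Geneva 30, Denver 19. Geneva has a majority (≥25).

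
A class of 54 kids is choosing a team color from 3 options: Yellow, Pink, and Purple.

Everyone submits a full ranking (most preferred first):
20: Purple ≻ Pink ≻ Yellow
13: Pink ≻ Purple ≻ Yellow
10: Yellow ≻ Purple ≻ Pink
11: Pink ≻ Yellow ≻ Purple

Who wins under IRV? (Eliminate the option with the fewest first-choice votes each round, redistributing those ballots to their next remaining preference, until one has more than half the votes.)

Purple

Round 1: Yellow 10, Pink 24, Purple 20. Yellow eliminated.
Round 2: Pink 24, Purple 30. Purple has a majority (≥28).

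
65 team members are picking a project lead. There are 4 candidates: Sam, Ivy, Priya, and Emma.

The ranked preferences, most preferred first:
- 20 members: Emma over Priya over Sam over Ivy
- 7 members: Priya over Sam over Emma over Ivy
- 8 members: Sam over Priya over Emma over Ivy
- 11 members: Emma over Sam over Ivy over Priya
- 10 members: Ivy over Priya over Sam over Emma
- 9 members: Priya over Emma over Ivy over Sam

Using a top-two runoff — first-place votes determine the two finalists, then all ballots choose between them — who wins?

Priya

Round 1 first-place votes: Sam 8, Ivy 10, Priya 16, Emma 31. Emma and Priya advance.
Runoff: Emma is ranked above Priya on 31 ballots, Priya above Emma on 34.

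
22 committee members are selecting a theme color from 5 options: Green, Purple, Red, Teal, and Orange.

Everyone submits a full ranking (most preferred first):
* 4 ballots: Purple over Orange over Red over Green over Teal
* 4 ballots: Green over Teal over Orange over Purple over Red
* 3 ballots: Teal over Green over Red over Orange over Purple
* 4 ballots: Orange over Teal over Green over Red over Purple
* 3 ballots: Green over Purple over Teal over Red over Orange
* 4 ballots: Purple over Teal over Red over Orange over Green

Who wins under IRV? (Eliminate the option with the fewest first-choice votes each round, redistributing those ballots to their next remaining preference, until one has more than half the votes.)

Green

Round 1: Green 7, Purple 8, Red 0, Teal 3, Orange 4. Red eliminated.
Round 2: Green 7, Purple 8, Teal 3, Orange 4. Teal eliminated.
Round 3: Green 10, Purple 8, Orange 4. Orange eliminated.
Round 4: Green 14, Purple 8. Green has a majority (≥12).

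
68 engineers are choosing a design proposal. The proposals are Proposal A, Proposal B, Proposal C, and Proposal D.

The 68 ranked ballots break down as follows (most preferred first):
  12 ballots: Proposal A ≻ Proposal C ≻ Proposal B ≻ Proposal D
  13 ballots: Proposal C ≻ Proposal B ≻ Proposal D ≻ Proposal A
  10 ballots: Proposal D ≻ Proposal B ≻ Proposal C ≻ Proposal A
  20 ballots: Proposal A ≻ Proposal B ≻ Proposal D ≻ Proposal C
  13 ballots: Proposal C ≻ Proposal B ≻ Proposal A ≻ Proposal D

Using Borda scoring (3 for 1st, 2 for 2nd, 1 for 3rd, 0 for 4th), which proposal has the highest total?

Proposal B

Proposal A: 12×3 + 13×0 + 10×0 + 20×3 + 13×1 = 109
Proposal B: 12×1 + 13×2 + 10×2 + 20×2 + 13×2 = 124
Proposal C: 12×2 + 13×3 + 10×1 + 20×0 + 13×3 = 112
Proposal D: 12×0 + 13×1 + 10×3 + 20×1 + 13×0 = 63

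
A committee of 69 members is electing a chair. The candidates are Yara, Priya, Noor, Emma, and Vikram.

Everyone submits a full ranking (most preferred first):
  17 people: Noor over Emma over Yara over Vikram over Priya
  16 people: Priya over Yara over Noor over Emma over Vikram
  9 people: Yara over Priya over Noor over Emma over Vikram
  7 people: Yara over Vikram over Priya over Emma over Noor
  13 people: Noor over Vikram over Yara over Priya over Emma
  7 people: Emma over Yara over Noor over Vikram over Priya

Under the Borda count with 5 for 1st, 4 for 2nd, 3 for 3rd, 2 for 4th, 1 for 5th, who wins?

Yara: 17×3 + 16×4 + 9×5 + 7×5 + 13×3 + 7×4 = 262
Priya: 17×1 + 16×5 + 9×4 + 7×3 + 13×2 + 7×1 = 187
Noor: 17×5 + 16×3 + 9×3 + 7×1 + 13×5 + 7×3 = 253
Emma: 17×4 + 16×2 + 9×2 + 7×2 + 13×1 + 7×5 = 180
Vikram: 17×2 + 16×1 + 9×1 + 7×4 + 13×4 + 7×2 = 153

Yara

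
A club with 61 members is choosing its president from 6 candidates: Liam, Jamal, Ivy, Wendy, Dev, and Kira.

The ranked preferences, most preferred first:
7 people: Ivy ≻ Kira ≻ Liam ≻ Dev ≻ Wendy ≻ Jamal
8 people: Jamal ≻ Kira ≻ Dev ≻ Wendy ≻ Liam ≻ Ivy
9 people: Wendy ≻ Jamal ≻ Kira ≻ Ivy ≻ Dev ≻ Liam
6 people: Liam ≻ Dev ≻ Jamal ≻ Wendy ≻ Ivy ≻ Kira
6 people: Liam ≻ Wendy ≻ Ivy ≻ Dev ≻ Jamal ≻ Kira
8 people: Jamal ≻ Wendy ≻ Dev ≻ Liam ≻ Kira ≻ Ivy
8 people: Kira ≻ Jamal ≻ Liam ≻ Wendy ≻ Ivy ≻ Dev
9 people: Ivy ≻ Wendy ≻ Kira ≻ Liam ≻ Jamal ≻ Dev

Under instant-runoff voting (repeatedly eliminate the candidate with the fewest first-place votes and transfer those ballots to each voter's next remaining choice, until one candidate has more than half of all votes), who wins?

Jamal

Round 1: Liam 12, Jamal 16, Ivy 16, Wendy 9, Dev 0, Kira 8. Dev eliminated.
Round 2: Liam 12, Jamal 16, Ivy 16, Wendy 9, Kira 8. Kira eliminated.
Round 3: Liam 12, Jamal 24, Ivy 16, Wendy 9. Wendy eliminated.
Round 4: Liam 12, Jamal 33, Ivy 16. Jamal has a majority (≥31).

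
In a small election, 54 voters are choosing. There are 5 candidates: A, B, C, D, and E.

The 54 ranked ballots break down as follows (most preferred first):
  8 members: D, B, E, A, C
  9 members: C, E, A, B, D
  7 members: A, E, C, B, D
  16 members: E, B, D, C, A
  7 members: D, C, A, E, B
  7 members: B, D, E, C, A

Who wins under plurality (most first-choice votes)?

First-place votes: A 7, B 7, C 9, D 15, E 16.

E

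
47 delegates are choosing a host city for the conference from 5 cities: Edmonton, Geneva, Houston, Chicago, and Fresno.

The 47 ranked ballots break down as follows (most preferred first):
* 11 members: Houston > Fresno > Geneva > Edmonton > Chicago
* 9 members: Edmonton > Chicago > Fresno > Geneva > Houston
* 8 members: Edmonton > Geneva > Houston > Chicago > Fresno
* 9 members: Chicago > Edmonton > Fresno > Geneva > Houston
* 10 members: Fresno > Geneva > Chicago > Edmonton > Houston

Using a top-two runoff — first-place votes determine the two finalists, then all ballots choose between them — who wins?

Round 1 first-place votes: Edmonton 17, Geneva 0, Houston 11, Chicago 9, Fresno 10. Edmonton and Houston advance.
Runoff: Edmonton is ranked above Houston on 36 ballots, Houston above Edmonton on 11.

Edmonton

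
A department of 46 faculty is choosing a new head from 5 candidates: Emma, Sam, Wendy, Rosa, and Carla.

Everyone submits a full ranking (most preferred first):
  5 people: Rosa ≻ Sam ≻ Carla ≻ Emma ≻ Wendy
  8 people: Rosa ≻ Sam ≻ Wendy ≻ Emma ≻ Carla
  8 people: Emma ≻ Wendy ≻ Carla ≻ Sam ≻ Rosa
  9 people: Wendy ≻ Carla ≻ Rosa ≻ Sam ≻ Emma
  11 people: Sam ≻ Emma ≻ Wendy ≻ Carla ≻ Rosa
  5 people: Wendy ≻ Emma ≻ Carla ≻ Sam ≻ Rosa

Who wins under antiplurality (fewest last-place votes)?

Last-place votes: Emma 9, Sam 0, Wendy 5, Rosa 24, Carla 8.

Sam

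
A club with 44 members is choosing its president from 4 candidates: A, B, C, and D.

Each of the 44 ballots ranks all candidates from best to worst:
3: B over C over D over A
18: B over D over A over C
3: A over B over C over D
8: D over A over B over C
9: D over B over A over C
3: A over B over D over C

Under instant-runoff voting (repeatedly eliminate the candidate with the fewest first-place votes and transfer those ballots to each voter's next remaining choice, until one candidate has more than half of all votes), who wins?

Round 1: A 6, B 21, C 0, D 17. C eliminated.
Round 2: A 6, B 21, D 17. A eliminated.
Round 3: B 27, D 17. B has a majority (≥23).

B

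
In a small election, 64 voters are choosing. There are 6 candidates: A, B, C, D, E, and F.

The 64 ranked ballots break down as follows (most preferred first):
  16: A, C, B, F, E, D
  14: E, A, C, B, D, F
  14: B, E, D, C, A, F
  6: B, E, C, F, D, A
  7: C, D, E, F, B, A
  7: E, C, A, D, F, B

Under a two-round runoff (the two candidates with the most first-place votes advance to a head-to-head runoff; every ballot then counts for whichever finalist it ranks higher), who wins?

B

Round 1 first-place votes: A 16, B 20, C 7, D 0, E 21, F 0. E and B advance.
Runoff: E is ranked above B on 28 ballots, B above E on 36.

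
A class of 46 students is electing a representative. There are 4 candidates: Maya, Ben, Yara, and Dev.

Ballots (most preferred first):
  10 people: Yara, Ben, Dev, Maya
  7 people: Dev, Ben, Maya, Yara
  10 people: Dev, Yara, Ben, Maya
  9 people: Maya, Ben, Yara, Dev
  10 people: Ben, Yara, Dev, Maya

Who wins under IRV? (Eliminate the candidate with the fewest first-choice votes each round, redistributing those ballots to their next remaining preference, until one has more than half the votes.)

Round 1: Maya 9, Ben 10, Yara 10, Dev 17. Maya eliminated.
Round 2: Ben 19, Yara 10, Dev 17. Yara eliminated.
Round 3: Ben 29, Dev 17. Ben has a majority (≥24).

Ben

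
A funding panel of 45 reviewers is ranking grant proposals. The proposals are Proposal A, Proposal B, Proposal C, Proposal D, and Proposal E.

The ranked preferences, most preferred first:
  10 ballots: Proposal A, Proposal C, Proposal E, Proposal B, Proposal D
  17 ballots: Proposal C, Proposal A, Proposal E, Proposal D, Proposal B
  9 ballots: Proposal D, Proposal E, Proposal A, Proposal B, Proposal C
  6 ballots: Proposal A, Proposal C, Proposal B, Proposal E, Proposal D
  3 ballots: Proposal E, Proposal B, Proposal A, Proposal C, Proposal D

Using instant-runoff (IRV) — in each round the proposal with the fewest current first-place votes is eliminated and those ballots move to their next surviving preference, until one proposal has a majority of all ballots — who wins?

Proposal A

Round 1: Proposal A 16, Proposal B 0, Proposal C 17, Proposal D 9, Proposal E 3. Proposal B eliminated.
Round 2: Proposal A 16, Proposal C 17, Proposal D 9, Proposal E 3. Proposal E eliminated.
Round 3: Proposal A 19, Proposal C 17, Proposal D 9. Proposal D eliminated.
Round 4: Proposal A 28, Proposal C 17. Proposal A has a majority (≥23).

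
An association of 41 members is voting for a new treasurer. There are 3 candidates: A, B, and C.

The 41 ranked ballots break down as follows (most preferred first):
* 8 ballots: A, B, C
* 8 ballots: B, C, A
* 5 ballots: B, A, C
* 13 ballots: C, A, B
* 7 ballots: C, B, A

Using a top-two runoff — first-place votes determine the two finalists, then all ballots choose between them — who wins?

Round 1 first-place votes: A 8, B 13, C 20. C and B advance.
Runoff: C is ranked above B on 20 ballots, B above C on 21.

B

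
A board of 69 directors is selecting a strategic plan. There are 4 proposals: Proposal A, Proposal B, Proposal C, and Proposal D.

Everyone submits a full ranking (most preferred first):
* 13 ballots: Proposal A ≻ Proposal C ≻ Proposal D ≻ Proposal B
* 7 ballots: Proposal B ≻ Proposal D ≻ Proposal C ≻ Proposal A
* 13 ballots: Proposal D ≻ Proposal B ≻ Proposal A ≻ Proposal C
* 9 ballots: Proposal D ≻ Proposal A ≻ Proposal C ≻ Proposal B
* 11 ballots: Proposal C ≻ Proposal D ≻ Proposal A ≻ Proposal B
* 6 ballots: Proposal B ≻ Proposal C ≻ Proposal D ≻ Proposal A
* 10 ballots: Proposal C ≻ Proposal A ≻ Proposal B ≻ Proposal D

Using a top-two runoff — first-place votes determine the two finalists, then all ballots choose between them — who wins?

Proposal C

Round 1 first-place votes: Proposal A 13, Proposal B 13, Proposal C 21, Proposal D 22. Proposal D and Proposal C advance.
Runoff: Proposal D is ranked above Proposal C on 29 ballots, Proposal C above Proposal D on 40.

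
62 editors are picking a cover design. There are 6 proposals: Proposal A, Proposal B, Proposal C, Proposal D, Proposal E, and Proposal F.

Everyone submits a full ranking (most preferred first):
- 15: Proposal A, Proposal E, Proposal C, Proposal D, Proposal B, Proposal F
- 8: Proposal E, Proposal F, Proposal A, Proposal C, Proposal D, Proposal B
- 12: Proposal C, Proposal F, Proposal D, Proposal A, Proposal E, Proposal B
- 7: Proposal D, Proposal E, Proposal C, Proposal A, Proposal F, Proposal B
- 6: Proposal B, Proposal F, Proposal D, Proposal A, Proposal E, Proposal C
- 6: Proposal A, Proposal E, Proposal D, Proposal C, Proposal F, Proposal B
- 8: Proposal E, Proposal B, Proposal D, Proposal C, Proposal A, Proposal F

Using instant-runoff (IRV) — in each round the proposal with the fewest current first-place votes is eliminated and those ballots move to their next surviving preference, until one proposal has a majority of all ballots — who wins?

Round 1: Proposal A 21, Proposal B 6, Proposal C 12, Proposal D 7, Proposal E 16, Proposal F 0. Proposal F eliminated.
Round 2: Proposal A 21, Proposal B 6, Proposal C 12, Proposal D 7, Proposal E 16. Proposal B eliminated.
Round 3: Proposal A 21, Proposal C 12, Proposal D 13, Proposal E 16. Proposal C eliminated.
Round 4: Proposal A 21, Proposal D 25, Proposal E 16. Proposal E eliminated.
Round 5: Proposal A 29, Proposal D 33. Proposal D has a majority (≥32).

Proposal D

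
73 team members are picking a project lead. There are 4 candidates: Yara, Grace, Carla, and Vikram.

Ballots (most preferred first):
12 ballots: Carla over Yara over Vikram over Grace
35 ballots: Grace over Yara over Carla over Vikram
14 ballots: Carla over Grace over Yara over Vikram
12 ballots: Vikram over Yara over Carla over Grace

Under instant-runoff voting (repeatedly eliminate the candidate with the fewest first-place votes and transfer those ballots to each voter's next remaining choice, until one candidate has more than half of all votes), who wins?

Carla

Round 1: Yara 0, Grace 35, Carla 26, Vikram 12. Yara eliminated.
Round 2: Grace 35, Carla 26, Vikram 12. Vikram eliminated.
Round 3: Grace 35, Carla 38. Carla has a majority (≥37).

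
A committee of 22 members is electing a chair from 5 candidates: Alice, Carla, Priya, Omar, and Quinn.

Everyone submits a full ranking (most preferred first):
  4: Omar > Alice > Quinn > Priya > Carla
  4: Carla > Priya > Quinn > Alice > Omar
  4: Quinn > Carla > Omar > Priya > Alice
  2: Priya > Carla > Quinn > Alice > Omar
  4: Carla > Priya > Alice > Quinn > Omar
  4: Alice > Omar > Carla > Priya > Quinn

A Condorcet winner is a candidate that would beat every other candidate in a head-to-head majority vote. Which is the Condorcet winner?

Carla vs Alice: 14–8
Carla vs Priya: 16–6
Carla vs Omar: 14–8
Carla vs Quinn: 14–8
Carla beats every other candidate.

Carla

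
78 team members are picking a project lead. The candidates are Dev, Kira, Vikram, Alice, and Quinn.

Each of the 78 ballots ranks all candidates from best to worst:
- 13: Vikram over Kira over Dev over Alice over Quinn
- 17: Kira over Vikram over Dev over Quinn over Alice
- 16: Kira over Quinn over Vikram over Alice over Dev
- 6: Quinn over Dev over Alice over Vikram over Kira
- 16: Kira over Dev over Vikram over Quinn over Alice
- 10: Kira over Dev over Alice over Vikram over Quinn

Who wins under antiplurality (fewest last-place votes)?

Last-place votes: Dev 16, Kira 6, Vikram 0, Alice 33, Quinn 23.

Vikram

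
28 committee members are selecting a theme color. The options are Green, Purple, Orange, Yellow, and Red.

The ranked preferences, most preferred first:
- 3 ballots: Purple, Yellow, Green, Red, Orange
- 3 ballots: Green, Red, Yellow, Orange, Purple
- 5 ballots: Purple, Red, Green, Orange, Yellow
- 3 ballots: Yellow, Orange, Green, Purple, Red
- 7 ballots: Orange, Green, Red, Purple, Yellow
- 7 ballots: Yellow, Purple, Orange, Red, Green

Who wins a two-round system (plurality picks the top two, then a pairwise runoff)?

Purple

Round 1 first-place votes: Green 3, Purple 8, Orange 7, Yellow 10, Red 0. Yellow and Purple advance.
Runoff: Yellow is ranked above Purple on 13 ballots, Purple above Yellow on 15.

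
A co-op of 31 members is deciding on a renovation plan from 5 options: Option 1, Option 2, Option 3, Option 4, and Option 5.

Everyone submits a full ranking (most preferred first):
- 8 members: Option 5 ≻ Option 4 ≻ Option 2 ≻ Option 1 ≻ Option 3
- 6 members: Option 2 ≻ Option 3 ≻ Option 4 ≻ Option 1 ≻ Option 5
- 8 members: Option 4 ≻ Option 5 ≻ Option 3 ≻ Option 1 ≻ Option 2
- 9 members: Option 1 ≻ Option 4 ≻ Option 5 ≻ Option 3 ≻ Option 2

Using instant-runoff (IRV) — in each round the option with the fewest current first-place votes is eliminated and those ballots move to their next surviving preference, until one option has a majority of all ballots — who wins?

Option 4

Round 1: Option 1 9, Option 2 6, Option 3 0, Option 4 8, Option 5 8. Option 3 eliminated.
Round 2: Option 1 9, Option 2 6, Option 4 8, Option 5 8. Option 2 eliminated.
Round 3: Option 1 9, Option 4 14, Option 5 8. Option 5 eliminated.
Round 4: Option 1 9, Option 4 22. Option 4 has a majority (≥16).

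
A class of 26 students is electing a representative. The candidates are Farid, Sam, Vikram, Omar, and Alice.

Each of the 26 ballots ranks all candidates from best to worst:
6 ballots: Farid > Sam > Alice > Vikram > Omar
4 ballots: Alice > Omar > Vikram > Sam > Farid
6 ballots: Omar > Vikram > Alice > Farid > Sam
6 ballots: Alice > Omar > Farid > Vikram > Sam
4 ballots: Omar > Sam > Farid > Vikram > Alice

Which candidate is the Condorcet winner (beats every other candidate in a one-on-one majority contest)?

Alice

Alice vs Farid: 16–10
Alice vs Sam: 16–10
Alice vs Vikram: 16–10
Alice vs Omar: 16–10
Alice beats every other candidate.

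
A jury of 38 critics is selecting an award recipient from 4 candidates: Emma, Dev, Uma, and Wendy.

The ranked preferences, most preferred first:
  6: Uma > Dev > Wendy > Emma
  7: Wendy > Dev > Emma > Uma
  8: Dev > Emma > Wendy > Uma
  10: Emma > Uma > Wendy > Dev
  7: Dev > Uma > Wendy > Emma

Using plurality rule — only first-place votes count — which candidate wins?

First-place votes: Emma 10, Dev 15, Uma 6, Wendy 7.

Dev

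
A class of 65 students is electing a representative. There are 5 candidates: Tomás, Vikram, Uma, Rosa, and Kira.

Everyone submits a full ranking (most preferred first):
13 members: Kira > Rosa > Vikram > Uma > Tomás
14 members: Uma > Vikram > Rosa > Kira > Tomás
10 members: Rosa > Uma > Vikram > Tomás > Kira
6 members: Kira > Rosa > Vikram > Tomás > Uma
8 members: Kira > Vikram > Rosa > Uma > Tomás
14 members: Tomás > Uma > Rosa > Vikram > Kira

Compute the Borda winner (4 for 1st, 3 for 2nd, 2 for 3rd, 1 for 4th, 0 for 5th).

Tomás: 13×0 + 14×0 + 10×1 + 6×1 + 8×0 + 14×4 = 72
Vikram: 13×2 + 14×3 + 10×2 + 6×2 + 8×3 + 14×1 = 138
Uma: 13×1 + 14×4 + 10×3 + 6×0 + 8×1 + 14×3 = 149
Rosa: 13×3 + 14×2 + 10×4 + 6×3 + 8×2 + 14×2 = 169
Kira: 13×4 + 14×1 + 10×0 + 6×4 + 8×4 + 14×0 = 122

Rosa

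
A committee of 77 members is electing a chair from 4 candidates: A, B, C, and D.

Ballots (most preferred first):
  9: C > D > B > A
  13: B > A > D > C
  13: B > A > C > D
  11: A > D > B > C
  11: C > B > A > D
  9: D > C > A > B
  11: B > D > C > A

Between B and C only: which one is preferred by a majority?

B

B is ranked above C on 48 ballots; C above B on 29.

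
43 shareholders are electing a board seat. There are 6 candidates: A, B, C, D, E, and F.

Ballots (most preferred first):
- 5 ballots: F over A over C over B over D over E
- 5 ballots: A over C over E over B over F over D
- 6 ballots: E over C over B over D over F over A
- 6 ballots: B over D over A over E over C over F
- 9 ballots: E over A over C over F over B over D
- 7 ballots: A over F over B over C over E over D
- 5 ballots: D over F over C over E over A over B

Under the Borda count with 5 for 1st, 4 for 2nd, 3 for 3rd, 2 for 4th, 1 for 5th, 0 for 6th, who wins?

A: 5×4 + 5×5 + 6×0 + 6×3 + 9×4 + 7×5 + 5×1 = 139
B: 5×2 + 5×2 + 6×3 + 6×5 + 9×1 + 7×3 + 5×0 = 98
C: 5×3 + 5×4 + 6×4 + 6×1 + 9×3 + 7×2 + 5×3 = 121
D: 5×1 + 5×0 + 6×2 + 6×4 + 9×0 + 7×0 + 5×5 = 66
E: 5×0 + 5×3 + 6×5 + 6×2 + 9×5 + 7×1 + 5×2 = 119
F: 5×5 + 5×1 + 6×1 + 6×0 + 9×2 + 7×4 + 5×4 = 102

A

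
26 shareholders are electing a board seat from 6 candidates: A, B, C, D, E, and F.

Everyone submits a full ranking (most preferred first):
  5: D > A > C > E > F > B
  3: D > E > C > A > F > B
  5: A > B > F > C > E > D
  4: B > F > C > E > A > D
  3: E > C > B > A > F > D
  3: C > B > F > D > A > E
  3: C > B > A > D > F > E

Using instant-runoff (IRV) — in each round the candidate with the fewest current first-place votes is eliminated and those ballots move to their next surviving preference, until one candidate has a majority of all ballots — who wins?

C

Round 1: A 5, B 4, C 6, D 8, E 3, F 0. F eliminated.
Round 2: A 5, B 4, C 6, D 8, E 3. E eliminated.
Round 3: A 5, B 4, C 9, D 8. B eliminated.
Round 4: A 5, C 13, D 8. A eliminated.
Round 5: C 18, D 8. C has a majority (≥14).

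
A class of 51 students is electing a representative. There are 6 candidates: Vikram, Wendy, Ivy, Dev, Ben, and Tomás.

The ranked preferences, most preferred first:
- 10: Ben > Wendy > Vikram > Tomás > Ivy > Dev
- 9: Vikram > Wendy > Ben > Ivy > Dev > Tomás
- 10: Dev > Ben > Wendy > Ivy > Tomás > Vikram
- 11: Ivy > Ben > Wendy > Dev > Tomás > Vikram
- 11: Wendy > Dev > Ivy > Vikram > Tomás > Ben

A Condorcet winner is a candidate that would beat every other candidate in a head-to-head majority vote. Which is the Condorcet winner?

Ben

Ben vs Vikram: 31–20
Ben vs Wendy: 31–20
Ben vs Ivy: 29–22
Ben vs Dev: 30–21
Ben vs Tomás: 40–11
Ben beats every other candidate.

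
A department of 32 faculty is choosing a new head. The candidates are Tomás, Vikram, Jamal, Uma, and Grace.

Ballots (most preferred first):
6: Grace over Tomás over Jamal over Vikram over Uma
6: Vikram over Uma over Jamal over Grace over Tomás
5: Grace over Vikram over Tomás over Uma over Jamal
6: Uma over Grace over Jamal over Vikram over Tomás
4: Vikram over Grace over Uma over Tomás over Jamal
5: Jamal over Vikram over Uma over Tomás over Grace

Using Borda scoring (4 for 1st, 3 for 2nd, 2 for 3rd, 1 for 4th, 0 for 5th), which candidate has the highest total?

Tomás: 6×3 + 6×0 + 5×2 + 6×0 + 4×1 + 5×1 = 37
Vikram: 6×1 + 6×4 + 5×3 + 6×1 + 4×4 + 5×3 = 82
Jamal: 6×2 + 6×2 + 5×0 + 6×2 + 4×0 + 5×4 = 56
Uma: 6×0 + 6×3 + 5×1 + 6×4 + 4×2 + 5×2 = 65
Grace: 6×4 + 6×1 + 5×4 + 6×3 + 4×3 + 5×0 = 80

Vikram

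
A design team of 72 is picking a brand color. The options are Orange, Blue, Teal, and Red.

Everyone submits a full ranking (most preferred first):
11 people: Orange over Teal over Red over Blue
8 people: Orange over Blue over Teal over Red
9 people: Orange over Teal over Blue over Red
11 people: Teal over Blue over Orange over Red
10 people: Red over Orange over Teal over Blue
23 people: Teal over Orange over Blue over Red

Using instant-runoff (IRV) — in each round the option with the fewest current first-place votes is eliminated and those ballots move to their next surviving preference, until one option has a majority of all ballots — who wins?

Orange

Round 1: Orange 28, Blue 0, Teal 34, Red 10. Blue eliminated.
Round 2: Orange 28, Teal 34, Red 10. Red eliminated.
Round 3: Orange 38, Teal 34. Orange has a majority (≥37).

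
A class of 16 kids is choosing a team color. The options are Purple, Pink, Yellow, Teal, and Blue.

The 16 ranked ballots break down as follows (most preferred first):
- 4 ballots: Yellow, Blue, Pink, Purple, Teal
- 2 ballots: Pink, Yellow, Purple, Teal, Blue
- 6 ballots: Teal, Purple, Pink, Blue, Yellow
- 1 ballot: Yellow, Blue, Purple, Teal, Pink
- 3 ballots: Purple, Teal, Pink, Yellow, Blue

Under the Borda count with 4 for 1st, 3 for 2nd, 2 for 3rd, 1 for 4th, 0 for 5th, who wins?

Purple: 4×1 + 2×2 + 6×3 + 1×2 + 3×4 = 40
Pink: 4×2 + 2×4 + 6×2 + 1×0 + 3×2 = 34
Yellow: 4×4 + 2×3 + 6×0 + 1×4 + 3×1 = 29
Teal: 4×0 + 2×1 + 6×4 + 1×1 + 3×3 = 36
Blue: 4×3 + 2×0 + 6×1 + 1×3 + 3×0 = 21

Purple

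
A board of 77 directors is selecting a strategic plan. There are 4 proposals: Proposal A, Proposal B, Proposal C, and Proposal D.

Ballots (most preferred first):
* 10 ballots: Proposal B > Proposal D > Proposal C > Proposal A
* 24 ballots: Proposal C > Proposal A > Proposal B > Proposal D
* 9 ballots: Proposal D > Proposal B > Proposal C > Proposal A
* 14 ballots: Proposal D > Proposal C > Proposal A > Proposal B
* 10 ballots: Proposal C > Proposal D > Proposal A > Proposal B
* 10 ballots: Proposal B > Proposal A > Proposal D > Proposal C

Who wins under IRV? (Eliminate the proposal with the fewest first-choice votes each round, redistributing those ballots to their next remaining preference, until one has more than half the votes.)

Proposal D

Round 1: Proposal A 0, Proposal B 20, Proposal C 34, Proposal D 23. Proposal A eliminated.
Round 2: Proposal B 20, Proposal C 34, Proposal D 23. Proposal B eliminated.
Round 3: Proposal C 34, Proposal D 43. Proposal D has a majority (≥39).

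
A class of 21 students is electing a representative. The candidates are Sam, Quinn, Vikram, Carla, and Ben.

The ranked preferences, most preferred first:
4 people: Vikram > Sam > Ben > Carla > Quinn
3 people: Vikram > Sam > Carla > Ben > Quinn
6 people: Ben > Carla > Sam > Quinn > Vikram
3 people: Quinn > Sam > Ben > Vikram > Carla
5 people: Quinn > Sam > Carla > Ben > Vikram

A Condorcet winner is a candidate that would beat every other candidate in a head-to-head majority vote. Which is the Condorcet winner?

Sam

Sam vs Quinn: 13–8
Sam vs Vikram: 14–7
Sam vs Carla: 15–6
Sam vs Ben: 15–6
Sam beats every other candidate.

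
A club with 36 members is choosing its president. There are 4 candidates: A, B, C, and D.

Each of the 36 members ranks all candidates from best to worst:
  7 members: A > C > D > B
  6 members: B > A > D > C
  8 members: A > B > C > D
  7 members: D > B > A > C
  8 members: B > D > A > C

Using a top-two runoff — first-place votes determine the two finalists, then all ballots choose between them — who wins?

B

Round 1 first-place votes: A 15, B 14, C 0, D 7. A and B advance.
Runoff: A is ranked above B on 15 ballots, B above A on 21.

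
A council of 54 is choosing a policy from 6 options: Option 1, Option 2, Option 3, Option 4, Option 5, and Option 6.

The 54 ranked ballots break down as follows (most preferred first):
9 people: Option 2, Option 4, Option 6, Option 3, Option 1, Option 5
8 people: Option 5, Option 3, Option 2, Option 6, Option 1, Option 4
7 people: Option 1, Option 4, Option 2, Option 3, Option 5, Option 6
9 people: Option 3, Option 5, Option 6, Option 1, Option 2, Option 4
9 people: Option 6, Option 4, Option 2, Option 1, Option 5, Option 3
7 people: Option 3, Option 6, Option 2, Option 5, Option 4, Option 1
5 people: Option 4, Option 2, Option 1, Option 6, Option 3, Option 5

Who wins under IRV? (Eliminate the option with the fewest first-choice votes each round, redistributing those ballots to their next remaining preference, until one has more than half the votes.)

Option 2

Round 1: Option 1 7, Option 2 9, Option 3 16, Option 4 5, Option 5 8, Option 6 9. Option 4 eliminated.
Round 2: Option 1 7, Option 2 14, Option 3 16, Option 5 8, Option 6 9. Option 1 eliminated.
Round 3: Option 2 21, Option 3 16, Option 5 8, Option 6 9. Option 5 eliminated.
Round 4: Option 2 21, Option 3 24, Option 6 9. Option 6 eliminated.
Round 5: Option 2 30, Option 3 24. Option 2 has a majority (≥28).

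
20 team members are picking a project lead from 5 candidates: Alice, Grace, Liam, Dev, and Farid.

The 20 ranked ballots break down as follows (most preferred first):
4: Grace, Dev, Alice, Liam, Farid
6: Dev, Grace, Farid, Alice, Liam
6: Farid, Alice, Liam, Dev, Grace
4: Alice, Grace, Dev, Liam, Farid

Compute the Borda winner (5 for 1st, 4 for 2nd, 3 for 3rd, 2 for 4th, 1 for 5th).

Dev

Alice: 4×3 + 6×2 + 6×4 + 4×5 = 68
Grace: 4×5 + 6×4 + 6×1 + 4×4 = 66
Liam: 4×2 + 6×1 + 6×3 + 4×2 = 40
Dev: 4×4 + 6×5 + 6×2 + 4×3 = 70
Farid: 4×1 + 6×3 + 6×5 + 4×1 = 56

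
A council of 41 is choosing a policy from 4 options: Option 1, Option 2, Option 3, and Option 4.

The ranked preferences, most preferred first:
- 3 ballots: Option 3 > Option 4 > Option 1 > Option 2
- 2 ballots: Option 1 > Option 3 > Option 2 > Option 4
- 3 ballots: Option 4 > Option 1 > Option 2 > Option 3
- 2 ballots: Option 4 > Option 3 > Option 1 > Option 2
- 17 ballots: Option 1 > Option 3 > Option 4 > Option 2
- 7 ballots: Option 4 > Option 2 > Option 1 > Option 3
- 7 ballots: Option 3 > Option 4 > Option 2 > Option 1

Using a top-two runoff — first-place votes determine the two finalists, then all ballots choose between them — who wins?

Round 1 first-place votes: Option 1 19, Option 2 0, Option 3 10, Option 4 12. Option 1 and Option 4 advance.
Runoff: Option 1 is ranked above Option 4 on 19 ballots, Option 4 above Option 1 on 22.

Option 4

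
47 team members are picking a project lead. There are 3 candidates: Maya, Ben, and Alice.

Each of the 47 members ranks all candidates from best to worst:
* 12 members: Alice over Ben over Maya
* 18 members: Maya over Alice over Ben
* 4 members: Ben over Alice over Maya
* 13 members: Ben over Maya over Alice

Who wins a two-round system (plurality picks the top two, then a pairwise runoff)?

Ben

Round 1 first-place votes: Maya 18, Ben 17, Alice 12. Maya and Ben advance.
Runoff: Maya is ranked above Ben on 18 ballots, Ben above Maya on 29.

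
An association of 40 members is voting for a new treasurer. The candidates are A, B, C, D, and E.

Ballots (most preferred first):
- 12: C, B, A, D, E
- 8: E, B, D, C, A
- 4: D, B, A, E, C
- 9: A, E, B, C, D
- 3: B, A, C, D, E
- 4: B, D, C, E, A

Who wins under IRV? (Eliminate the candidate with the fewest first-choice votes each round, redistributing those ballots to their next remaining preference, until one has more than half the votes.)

Round 1: A 9, B 7, C 12, D 4, E 8. D eliminated.
Round 2: A 9, B 11, C 12, E 8. E eliminated.
Round 3: A 9, B 19, C 12. A eliminated.
Round 4: B 28, C 12. B has a majority (≥21).

B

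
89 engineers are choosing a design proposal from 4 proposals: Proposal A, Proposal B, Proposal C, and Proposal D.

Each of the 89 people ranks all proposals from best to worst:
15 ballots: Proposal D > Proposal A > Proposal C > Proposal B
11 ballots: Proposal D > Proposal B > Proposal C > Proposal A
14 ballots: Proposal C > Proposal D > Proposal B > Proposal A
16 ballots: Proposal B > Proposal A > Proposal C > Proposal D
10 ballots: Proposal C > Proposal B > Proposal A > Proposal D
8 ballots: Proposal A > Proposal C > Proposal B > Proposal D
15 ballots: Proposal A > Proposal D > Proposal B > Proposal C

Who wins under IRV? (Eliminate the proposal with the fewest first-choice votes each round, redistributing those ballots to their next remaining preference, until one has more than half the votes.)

Round 1: Proposal A 23, Proposal B 16, Proposal C 24, Proposal D 26. Proposal B eliminated.
Round 2: Proposal A 39, Proposal C 24, Proposal D 26. Proposal C eliminated.
Round 3: Proposal A 49, Proposal D 40. Proposal A has a majority (≥45).

Proposal A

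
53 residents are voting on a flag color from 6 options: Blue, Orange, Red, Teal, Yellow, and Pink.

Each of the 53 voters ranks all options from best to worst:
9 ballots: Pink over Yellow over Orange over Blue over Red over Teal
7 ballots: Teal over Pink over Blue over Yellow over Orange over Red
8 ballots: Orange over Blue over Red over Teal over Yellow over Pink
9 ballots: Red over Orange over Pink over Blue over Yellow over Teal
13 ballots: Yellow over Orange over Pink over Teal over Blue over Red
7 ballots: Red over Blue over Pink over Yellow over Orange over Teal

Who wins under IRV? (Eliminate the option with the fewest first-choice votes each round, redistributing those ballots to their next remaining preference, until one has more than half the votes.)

Round 1: Blue 0, Orange 8, Red 16, Teal 7, Yellow 13, Pink 9. Blue eliminated.
Round 2: Orange 8, Red 16, Teal 7, Yellow 13, Pink 9. Teal eliminated.
Round 3: Orange 8, Red 16, Yellow 13, Pink 16. Orange eliminated.
Round 4: Red 24, Yellow 13, Pink 16. Yellow eliminated.
Round 5: Red 24, Pink 29. Pink has a majority (≥27).

Pink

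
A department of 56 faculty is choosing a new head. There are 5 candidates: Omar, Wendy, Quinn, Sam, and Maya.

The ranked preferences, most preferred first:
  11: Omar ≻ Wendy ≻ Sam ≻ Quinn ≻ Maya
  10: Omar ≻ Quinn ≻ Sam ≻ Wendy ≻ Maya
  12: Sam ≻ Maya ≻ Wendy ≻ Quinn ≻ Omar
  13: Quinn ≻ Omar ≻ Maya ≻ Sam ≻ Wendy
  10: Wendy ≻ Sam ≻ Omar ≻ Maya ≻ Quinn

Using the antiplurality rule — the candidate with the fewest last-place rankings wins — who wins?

Last-place votes: Omar 12, Wendy 13, Quinn 10, Sam 0, Maya 21.

Sam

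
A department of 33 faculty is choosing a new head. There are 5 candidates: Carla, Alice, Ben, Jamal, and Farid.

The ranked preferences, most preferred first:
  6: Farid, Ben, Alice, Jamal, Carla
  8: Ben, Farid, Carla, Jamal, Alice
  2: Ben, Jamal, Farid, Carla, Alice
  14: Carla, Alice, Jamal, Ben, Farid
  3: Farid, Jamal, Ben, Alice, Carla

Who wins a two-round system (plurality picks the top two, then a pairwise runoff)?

Ben

Round 1 first-place votes: Carla 14, Alice 0, Ben 10, Jamal 0, Farid 9. Carla and Ben advance.
Runoff: Carla is ranked above Ben on 14 ballots, Ben above Carla on 19.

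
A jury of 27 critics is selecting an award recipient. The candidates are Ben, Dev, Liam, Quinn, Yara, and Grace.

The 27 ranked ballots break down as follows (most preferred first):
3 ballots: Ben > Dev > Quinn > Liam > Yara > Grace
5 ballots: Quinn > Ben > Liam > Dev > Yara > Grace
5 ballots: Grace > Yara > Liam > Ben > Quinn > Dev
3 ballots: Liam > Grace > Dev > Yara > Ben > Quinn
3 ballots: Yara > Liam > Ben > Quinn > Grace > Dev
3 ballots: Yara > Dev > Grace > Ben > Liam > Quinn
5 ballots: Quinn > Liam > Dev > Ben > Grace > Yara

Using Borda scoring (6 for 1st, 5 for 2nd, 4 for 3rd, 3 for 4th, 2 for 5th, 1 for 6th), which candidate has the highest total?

Liam

Ben: 3×6 + 5×5 + 5×3 + 3×2 + 3×4 + 3×3 + 5×3 = 100
Dev: 3×5 + 5×3 + 5×1 + 3×4 + 3×1 + 3×5 + 5×4 = 85
Liam: 3×3 + 5×4 + 5×4 + 3×6 + 3×5 + 3×2 + 5×5 = 113
Quinn: 3×4 + 5×6 + 5×2 + 3×1 + 3×3 + 3×1 + 5×6 = 97
Yara: 3×2 + 5×2 + 5×5 + 3×3 + 3×6 + 3×6 + 5×1 = 91
Grace: 3×1 + 5×1 + 5×6 + 3×5 + 3×2 + 3×4 + 5×2 = 81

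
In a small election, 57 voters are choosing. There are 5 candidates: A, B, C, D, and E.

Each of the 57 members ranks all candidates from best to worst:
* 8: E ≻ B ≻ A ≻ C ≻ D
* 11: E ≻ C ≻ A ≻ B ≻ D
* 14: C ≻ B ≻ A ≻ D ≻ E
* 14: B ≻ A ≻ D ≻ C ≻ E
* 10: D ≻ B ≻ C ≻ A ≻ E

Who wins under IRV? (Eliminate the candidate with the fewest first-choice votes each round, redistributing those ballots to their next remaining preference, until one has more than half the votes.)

Round 1: A 0, B 14, C 14, D 10, E 19. A eliminated.
Round 2: B 14, C 14, D 10, E 19. D eliminated.
Round 3: B 24, C 14, E 19. C eliminated.
Round 4: B 38, E 19. B has a majority (≥29).

B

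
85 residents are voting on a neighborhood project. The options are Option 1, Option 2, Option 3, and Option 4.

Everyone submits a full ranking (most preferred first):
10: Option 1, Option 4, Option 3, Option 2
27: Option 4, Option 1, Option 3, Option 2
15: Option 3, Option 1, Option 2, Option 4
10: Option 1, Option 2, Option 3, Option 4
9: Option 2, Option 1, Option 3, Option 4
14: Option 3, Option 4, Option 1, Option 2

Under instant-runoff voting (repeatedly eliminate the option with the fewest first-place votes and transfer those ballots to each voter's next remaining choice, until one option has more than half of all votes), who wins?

Round 1: Option 1 20, Option 2 9, Option 3 29, Option 4 27. Option 2 eliminated.
Round 2: Option 1 29, Option 3 29, Option 4 27. Option 4 eliminated.
Round 3: Option 1 56, Option 3 29. Option 1 has a majority (≥43).

Option 1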